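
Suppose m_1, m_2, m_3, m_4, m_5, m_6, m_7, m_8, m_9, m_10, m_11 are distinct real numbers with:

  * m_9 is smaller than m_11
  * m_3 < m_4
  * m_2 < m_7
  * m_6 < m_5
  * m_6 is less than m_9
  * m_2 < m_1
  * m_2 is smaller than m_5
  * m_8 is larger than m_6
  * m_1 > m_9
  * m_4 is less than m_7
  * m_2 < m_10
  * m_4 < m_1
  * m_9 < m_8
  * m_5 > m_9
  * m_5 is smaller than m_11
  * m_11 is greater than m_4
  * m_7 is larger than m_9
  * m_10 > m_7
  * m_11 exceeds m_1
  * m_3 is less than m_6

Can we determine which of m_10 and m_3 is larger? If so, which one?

Link the given pairs in sequence: m_3 < m_6; m_6 < m_9; m_9 < m_7; m_7 < m_10.
Together: m_3 < m_6 < m_9 < m_7 < m_10.
So m_10 is larger.

m_10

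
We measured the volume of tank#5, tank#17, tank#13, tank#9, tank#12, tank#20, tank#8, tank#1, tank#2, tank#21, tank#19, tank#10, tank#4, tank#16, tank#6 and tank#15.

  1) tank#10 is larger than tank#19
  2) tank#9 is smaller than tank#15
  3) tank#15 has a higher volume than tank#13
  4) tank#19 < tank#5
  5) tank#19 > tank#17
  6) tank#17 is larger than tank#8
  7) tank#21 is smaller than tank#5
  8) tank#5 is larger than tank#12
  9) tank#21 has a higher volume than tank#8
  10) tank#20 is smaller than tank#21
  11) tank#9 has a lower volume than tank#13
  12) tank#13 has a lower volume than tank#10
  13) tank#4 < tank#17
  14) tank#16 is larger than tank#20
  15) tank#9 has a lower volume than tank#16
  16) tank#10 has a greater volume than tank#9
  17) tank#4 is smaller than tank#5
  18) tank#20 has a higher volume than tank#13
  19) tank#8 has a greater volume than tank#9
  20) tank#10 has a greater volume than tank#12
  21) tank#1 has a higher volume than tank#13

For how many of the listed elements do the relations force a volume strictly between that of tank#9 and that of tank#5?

Chaining upward from tank#9 reaches: tank#8, tank#13, tank#20, tank#17, tank#21, tank#19, tank#15, tank#16, tank#10, tank#1.
Chaining downward from tank#5 reaches: tank#4, tank#8, tank#13, tank#12, tank#20, tank#17, tank#21, tank#19.
Strictly between tank#9 and tank#5 are those in both lists: tank#8, tank#13, tank#20, tank#17, tank#21, tank#19 — 6 elements.

6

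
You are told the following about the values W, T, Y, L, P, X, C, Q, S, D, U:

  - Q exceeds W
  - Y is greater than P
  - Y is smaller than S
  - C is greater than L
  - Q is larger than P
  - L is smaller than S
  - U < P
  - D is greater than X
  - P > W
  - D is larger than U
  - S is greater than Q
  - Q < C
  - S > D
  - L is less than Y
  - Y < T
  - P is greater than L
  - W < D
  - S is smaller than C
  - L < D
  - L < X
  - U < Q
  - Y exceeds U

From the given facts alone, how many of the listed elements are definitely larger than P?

5

From P the given relations immediately reach Q, Y.
From those, T, S, C — 5 in total.
Nothing else is reachable above P; 5 in all.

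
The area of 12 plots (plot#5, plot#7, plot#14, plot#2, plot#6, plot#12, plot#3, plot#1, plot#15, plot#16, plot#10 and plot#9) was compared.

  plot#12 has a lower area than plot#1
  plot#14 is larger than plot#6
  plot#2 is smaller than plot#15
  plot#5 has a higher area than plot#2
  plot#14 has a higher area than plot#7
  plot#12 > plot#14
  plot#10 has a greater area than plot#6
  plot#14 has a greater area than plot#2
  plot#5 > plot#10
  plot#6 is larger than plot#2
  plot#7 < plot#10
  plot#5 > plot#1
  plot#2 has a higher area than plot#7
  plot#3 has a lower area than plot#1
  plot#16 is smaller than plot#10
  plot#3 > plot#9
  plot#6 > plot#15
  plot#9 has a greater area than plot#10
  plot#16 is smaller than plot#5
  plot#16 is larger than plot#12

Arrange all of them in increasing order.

plot#7 < plot#2 < plot#15 < plot#6 < plot#14 < plot#12 < plot#16 < plot#10 < plot#9 < plot#3 < plot#1 < plot#5

Nothing is placed below plot#7, so it is least; from there plot#7 < plot#2; plot#2 < plot#15; plot#15 < plot#6; plot#6 < plot#14; plot#14 < plot#12; plot#12 < plot#16; plot#16 < plot#10; plot#10 < plot#9; plot#9 < plot#3; plot#3 < plot#1; plot#1 < plot#5, each given directly.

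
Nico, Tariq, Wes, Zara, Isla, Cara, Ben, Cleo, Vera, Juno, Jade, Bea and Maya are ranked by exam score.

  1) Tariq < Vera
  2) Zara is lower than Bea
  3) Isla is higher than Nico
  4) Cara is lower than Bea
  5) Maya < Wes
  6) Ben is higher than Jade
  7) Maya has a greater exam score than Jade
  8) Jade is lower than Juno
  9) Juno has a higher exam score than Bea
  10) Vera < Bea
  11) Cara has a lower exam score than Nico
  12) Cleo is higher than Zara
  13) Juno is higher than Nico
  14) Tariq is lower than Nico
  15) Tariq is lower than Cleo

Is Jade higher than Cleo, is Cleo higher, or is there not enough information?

undetermined

Following every chain through Jade: above Jade we get Maya, Juno, Ben, Wes.
Cleo is not reached, and no chain runs the other way from Cleo to Jade.
So the given relations leave the order of Jade and Cleo undetermined.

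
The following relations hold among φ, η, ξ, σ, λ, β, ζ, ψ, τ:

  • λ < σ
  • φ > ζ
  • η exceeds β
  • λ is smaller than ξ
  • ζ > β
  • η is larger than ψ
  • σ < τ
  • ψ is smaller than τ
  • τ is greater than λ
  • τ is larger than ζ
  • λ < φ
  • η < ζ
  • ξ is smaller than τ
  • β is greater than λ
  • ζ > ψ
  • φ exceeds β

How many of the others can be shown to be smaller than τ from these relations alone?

7

Directly below τ: λ, σ, ψ, ξ, ζ.
One step further: β, η (7 so far).
No other element is forced below τ by the given relations, so the count is 7.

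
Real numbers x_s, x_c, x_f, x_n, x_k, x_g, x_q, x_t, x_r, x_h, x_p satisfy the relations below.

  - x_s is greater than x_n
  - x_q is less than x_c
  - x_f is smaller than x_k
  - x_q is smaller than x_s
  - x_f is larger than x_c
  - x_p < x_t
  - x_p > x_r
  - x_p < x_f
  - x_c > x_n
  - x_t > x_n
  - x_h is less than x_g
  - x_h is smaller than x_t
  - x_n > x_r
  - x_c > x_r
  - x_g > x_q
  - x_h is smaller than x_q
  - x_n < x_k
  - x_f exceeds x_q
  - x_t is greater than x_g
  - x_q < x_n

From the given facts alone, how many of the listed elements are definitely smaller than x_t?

6

From x_t the given relations immediately reach x_h, x_n, x_p, x_g.
From those, x_r, x_q — 6 in total.
No other element is forced below x_t by the given relations, so the count is 6.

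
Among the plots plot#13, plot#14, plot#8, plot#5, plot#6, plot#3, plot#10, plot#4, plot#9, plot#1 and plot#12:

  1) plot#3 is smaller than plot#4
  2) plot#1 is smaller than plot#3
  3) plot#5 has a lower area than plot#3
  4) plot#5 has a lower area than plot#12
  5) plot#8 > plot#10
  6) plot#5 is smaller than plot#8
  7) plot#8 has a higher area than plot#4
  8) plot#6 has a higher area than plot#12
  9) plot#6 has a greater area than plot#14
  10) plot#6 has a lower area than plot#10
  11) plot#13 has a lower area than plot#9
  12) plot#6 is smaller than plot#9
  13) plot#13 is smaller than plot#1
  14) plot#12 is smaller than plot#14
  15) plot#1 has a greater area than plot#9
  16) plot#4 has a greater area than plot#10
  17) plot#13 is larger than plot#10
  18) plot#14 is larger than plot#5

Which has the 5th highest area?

Chaining the given pairs: plot#5 < plot#12 < plot#14 < plot#6 < plot#10 < plot#13 < plot#9 < plot#1 < plot#3 < plot#4 < plot#8.
Counting 5 from the largest end gives plot#9.

plot#9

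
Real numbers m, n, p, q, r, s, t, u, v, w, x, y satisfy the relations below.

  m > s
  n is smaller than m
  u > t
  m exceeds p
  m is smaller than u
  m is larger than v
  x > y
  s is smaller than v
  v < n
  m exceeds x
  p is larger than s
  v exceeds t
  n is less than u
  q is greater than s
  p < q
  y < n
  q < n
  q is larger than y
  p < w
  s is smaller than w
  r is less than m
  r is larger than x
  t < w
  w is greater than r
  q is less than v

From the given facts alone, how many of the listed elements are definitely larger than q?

From q the given relations immediately reach v, n.
From those, m, u — 4 in total.
Nothing else is reachable above q; 4 in all.

4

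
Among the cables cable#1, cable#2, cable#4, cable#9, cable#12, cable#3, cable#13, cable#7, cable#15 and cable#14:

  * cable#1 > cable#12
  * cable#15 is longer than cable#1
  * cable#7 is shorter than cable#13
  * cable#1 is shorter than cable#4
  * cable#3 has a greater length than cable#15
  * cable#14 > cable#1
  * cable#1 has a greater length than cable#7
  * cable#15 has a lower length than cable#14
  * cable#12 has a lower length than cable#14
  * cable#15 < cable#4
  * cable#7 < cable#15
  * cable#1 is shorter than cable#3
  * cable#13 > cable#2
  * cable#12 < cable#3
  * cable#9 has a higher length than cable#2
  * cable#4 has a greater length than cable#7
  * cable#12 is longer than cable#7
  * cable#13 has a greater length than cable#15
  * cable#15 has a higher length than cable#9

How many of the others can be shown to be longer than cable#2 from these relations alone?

6

The elements the relations force above cable#2 are cable#9, cable#15, cable#3, cable#4, cable#14, cable#13 — no chain reaches any other.
That is 6.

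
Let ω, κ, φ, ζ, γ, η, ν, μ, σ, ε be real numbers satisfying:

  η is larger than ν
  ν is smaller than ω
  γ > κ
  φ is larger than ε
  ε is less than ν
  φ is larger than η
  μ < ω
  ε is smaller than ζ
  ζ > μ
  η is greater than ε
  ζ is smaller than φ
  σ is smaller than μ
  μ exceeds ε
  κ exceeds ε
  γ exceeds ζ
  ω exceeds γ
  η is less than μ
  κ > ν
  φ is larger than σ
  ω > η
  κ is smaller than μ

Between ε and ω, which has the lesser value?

Chaining the given relations: ε < ν < κ < μ < ζ < γ < ω.
So ε < ω; ε is the smaller of the two.

ε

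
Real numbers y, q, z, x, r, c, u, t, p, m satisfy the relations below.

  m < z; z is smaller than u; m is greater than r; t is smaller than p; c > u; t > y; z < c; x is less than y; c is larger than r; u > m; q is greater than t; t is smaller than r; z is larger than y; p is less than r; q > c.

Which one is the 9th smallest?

Piecing the relations together gives one ordering: x < y < t < p < r < m < z < u < c < q.
The 9th smallest is c.

c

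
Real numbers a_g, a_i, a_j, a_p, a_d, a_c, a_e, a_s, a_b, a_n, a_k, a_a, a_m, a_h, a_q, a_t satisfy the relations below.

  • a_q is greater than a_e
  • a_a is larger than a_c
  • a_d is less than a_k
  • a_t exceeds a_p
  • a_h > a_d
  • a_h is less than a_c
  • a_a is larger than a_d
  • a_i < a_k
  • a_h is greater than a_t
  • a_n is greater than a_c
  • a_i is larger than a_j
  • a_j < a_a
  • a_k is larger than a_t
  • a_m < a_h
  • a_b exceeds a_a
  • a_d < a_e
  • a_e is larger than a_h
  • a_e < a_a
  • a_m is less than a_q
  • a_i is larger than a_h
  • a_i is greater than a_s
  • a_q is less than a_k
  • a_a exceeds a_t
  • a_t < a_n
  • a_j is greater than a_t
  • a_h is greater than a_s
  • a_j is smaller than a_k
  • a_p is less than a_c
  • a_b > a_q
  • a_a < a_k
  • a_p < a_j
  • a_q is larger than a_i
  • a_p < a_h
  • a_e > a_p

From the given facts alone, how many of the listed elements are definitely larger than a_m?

Directly above a_m: a_h, a_q.
One step further: a_e, a_c, a_i, a_b, a_k (7 so far).
One step further: a_n, a_a (9 so far).
Nothing else is reachable above a_m; 9 in all.

9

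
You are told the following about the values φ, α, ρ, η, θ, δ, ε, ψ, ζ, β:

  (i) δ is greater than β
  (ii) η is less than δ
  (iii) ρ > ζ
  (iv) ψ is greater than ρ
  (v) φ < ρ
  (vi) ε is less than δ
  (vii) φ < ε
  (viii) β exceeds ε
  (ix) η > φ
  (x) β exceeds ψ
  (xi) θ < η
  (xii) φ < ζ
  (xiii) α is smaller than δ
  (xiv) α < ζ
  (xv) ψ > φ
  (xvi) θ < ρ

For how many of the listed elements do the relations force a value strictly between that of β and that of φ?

4

The relations place φ below β. An element lies strictly between them when it is forced above φ and also forced below β.
Above φ: {ε, ζ, ρ, ψ, η, δ}. Below β: {ε, θ, α, ζ, ρ, ψ}.
Intersection: {ε, ζ, ρ, ψ} — 4.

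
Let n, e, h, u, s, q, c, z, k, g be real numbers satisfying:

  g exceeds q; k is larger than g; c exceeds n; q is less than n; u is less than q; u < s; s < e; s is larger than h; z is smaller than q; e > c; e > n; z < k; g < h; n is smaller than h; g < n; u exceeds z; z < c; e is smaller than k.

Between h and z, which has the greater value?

h

The relevant relations are z < u; u < q; q < g; g < n; n < h.
Chaining these gives z < u < q < g < n < h.
So z < h; h is the larger of the two.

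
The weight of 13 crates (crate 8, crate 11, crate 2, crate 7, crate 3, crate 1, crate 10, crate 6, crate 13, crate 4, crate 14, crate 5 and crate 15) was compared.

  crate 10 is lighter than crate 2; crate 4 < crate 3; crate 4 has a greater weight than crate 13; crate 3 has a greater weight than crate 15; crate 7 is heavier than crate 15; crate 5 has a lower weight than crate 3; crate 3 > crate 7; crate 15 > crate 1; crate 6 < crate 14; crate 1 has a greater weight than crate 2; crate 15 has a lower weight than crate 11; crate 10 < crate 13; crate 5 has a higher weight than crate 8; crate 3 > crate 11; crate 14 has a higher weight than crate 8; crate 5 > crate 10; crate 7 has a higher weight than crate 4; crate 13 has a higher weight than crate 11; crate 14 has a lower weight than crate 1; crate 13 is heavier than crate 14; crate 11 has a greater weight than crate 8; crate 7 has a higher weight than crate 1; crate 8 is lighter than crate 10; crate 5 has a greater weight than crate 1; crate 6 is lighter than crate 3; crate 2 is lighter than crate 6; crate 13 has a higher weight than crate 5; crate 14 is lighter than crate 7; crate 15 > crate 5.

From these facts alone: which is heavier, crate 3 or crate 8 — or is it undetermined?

crate 3

Chaining the given relations: crate 8 < crate 10 < crate 2 < crate 6 < crate 14 < crate 1 < crate 5 < crate 15 < crate 11 < crate 13 < crate 4 < crate 7 < crate 3.
So crate 3 is heavier.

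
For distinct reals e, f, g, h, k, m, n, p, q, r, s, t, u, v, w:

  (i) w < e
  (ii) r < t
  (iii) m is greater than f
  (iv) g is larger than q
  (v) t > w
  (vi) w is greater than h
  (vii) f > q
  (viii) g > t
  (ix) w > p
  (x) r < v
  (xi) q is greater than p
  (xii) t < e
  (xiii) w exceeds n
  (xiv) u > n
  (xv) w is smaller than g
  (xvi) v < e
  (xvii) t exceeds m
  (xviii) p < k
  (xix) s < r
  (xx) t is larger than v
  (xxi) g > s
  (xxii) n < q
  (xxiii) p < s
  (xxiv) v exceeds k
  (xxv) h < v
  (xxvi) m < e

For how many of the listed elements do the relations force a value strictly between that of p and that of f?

The relations place p below f. An element lies strictly between them when it is forced above p and also forced below f.
Above p: {k, s, q, m, r, v, w, t, e, g}. Below f: {n, q}.
Intersection: {q} — 1.

1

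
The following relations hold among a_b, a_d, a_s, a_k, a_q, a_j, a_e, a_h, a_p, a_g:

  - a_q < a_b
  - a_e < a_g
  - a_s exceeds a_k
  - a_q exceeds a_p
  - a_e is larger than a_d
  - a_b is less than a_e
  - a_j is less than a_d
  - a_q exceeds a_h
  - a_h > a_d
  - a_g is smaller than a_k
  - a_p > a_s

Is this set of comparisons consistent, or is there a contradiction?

We have a_p < a_q stated directly, yet also a_q < a_b < a_e < a_g < a_k < a_s < a_p by chaining the others — so a_q < a_p. Contradiction.

inconsistent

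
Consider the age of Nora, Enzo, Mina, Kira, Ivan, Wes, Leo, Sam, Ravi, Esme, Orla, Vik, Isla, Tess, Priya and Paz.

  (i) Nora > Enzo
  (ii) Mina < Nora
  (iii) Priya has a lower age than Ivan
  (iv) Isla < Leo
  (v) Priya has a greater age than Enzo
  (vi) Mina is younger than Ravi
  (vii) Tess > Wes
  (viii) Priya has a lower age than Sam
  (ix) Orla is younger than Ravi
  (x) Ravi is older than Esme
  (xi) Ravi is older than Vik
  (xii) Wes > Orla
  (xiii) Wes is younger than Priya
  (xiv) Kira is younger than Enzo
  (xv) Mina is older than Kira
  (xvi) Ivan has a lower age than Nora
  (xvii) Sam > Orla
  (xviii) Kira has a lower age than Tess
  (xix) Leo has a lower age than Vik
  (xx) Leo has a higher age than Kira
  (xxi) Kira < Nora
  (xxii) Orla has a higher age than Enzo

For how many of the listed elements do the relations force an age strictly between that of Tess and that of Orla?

1

Chaining upward from Orla reaches: Wes, Priya, Ivan, Nora, Ravi, Sam.
Chaining downward from Tess reaches: Kira, Enzo, Wes.
Strictly between Orla and Tess are those in both lists: Wes — 1 element.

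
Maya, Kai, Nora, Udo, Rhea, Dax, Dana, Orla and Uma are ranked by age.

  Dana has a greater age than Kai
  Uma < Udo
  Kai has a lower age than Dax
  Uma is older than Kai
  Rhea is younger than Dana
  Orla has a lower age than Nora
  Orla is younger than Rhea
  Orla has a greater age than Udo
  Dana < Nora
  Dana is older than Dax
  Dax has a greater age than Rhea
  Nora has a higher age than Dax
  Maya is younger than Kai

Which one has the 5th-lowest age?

Chaining the given pairs: Maya < Kai < Uma < Udo < Orla < Rhea < Dax < Dana < Nora.
Counting 5 from the smallest end gives Orla.

Orla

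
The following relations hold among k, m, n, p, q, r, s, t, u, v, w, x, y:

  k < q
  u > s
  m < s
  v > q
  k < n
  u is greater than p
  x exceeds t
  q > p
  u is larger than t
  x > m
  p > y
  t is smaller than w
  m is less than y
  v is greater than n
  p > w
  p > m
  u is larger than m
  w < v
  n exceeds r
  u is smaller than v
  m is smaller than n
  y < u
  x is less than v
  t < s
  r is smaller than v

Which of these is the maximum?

t is not greatest since t < x; r is not greatest since r < v; m is not greatest since m < x; k is not greatest since k < q; w is not greatest since w < v; x is not greatest since x < v; s is not greatest since s < u; y is not greatest since y < u; p is not greatest since p < q; q is not greatest since q < v; u is not greatest since u < v; n is not greatest since n < v.
Only v has nothing above it, so v is the maximum.

v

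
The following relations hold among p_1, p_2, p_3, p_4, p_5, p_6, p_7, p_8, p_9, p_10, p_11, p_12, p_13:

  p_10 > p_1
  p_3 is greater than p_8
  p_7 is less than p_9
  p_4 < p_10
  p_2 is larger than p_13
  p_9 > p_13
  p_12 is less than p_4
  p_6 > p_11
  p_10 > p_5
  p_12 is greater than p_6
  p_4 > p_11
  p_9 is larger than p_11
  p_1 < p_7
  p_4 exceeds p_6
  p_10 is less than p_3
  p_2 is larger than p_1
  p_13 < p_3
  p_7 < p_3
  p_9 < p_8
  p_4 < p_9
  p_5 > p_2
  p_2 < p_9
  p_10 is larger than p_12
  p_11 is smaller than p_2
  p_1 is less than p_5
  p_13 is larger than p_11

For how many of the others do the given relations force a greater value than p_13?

6

From p_13 the given relations immediately reach p_2, p_9, p_3.
From those, p_5, p_8 — 5 in total.
From those, p_10 — 6 in total.
Nothing else is reachable above p_13; 6 in all.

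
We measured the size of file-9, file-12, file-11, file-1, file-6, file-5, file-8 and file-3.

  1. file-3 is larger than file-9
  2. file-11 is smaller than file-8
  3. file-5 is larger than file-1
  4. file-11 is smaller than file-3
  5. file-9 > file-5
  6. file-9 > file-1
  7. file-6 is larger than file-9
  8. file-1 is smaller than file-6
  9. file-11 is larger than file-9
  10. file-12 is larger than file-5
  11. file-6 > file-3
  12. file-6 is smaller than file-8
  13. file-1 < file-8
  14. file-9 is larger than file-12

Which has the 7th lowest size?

file-6

Chaining the given pairs: file-1 < file-5 < file-12 < file-9 < file-11 < file-3 < file-6 < file-8.
The 7th smallest is file-6.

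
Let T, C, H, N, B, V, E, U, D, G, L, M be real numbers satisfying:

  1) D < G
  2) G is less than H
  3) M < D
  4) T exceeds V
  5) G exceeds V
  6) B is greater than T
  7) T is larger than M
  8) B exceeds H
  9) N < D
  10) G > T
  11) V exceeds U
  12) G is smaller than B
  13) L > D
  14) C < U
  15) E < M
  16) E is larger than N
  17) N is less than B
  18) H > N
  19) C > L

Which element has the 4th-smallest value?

D

The consecutive relations fix a unique order: N < E < M < D < L < C < U < V < T < G < H < B.
Counting 4 from the smallest end gives D.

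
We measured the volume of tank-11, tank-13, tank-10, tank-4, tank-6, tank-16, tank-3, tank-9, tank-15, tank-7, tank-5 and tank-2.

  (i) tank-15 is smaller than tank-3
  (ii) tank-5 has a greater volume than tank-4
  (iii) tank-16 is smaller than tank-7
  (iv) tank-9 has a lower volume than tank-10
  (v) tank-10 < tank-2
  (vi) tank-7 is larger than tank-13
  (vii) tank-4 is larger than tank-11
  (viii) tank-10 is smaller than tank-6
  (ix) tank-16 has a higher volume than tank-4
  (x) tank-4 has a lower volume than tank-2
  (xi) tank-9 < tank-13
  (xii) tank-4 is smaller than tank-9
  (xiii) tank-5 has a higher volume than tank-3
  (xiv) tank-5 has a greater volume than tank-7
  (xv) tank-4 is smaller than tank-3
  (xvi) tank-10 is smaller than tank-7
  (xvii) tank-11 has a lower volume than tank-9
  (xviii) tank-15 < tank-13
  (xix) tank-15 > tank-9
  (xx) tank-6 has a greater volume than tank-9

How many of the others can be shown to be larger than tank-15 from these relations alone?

4

From tank-15 the given relations immediately reach tank-13, tank-3.
From those, tank-7, tank-5 — 4 in total.
No other element is forced above tank-15 by the given relations, so the count is 4.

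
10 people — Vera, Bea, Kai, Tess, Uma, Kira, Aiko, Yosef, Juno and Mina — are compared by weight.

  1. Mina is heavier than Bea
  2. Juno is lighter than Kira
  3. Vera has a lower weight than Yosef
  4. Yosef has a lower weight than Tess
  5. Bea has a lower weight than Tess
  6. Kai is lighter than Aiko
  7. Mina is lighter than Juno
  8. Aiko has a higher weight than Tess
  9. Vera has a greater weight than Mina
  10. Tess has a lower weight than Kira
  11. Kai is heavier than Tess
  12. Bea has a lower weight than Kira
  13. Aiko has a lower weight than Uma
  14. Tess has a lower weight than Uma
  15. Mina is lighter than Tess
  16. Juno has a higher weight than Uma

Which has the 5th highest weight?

Piecing the relations together gives one ordering: Bea < Mina < Vera < Yosef < Tess < Kai < Aiko < Uma < Juno < Kira.
Counting 5 from the largest end gives Kai.

Kai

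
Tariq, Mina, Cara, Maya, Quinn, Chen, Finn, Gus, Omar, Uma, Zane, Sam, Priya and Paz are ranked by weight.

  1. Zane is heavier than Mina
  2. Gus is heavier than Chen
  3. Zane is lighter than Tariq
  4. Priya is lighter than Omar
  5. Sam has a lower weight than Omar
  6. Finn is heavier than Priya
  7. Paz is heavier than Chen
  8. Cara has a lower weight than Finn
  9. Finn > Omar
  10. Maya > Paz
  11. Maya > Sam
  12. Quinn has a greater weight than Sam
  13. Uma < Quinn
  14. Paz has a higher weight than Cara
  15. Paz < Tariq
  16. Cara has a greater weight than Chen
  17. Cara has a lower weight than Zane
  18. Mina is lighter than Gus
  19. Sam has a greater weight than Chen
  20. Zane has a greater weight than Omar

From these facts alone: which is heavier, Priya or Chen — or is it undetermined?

Following every chain through Chen: above Chen we get Cara, Sam, Paz, Maya, Omar, Quinn, Zane, Finn, Gus, Tariq.
Priya is not reached, and no chain runs the other way from Priya to Chen.
So the given relations leave the order of Chen and Priya undetermined.

undetermined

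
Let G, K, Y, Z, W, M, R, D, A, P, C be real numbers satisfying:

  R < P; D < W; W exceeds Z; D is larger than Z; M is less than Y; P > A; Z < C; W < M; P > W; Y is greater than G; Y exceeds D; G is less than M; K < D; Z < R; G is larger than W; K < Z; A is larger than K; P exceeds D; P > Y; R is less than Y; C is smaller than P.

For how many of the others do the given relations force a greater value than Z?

Directly above Z: D, W, C, R.
One step further: G, M, Y, P (8 so far).
Nothing else is reachable above Z; 8 in all.

8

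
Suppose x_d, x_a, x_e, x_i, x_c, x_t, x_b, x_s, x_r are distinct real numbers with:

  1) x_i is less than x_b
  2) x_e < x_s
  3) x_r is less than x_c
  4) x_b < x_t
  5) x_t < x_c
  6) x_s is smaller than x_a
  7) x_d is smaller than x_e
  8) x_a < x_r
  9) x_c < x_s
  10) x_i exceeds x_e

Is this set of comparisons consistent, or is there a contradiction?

inconsistent

Chaining the given relations yields x_c < x_s < x_a < x_r, so x_c < x_r. But one relation states x_r < x_c. These cannot both hold.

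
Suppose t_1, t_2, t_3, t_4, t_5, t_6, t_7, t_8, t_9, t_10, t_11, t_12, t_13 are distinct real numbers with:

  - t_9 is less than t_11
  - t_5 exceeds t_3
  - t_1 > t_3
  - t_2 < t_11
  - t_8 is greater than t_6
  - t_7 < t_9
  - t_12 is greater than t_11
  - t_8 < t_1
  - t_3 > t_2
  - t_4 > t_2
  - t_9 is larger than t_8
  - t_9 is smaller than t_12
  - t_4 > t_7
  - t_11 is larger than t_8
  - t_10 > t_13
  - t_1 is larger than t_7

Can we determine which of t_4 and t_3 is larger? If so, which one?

undetermined

Following every chain through t_3: above t_3 we get t_1, t_5; below t_3 we get t_2.
t_4 is not reached, and no chain runs the other way from t_4 to t_3.
So the given relations leave the order of t_3 and t_4 undetermined.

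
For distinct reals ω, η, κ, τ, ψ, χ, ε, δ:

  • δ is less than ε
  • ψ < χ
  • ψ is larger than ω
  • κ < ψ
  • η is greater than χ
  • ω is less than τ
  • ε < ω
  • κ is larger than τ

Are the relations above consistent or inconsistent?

consistent

The single ordering δ < ε < ω < τ < κ < ψ < χ < η satisfies every listed relation, so no contradiction arises.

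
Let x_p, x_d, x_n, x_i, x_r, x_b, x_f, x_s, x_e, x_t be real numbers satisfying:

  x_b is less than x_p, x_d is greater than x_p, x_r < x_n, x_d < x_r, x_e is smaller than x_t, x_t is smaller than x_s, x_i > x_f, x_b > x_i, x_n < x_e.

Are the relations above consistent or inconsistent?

Every relation is compatible with x_f < x_i < x_b < x_p < x_d < x_r < x_n < x_e < x_t < x_s; the set is consistent.

consistent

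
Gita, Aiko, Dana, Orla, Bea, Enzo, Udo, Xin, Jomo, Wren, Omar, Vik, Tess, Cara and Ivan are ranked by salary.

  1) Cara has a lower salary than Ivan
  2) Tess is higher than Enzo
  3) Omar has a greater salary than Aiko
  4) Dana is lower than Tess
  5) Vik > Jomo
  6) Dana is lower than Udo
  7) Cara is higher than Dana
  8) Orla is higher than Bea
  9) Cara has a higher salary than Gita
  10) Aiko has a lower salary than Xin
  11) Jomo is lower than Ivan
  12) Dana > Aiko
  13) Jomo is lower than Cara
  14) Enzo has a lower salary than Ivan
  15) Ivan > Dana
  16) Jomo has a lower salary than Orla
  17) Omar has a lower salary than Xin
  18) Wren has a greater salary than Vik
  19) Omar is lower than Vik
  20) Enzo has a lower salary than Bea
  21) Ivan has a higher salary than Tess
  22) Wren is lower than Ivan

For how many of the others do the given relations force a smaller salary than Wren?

4

The elements the relations force below Wren are Jomo, Aiko, Omar, Vik — no chain reaches any other.
That is 4.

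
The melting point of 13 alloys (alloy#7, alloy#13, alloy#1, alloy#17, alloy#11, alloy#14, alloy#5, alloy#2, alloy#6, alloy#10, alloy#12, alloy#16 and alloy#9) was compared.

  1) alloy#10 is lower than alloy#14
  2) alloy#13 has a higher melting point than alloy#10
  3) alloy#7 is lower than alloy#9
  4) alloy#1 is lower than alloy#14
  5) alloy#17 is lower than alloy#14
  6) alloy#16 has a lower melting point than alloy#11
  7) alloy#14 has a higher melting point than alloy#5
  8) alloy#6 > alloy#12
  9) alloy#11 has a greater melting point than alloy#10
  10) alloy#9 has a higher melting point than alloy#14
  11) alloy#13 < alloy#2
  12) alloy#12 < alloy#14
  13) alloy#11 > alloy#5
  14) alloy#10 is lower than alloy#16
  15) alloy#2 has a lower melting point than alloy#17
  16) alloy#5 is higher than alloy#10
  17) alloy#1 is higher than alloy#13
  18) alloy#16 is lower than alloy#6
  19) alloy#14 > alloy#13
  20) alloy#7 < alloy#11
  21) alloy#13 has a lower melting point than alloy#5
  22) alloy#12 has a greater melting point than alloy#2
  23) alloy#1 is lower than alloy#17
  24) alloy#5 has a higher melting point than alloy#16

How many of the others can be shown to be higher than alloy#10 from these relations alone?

The elements the relations force above alloy#10 are alloy#13, alloy#2, alloy#1, alloy#16, alloy#17, alloy#12, alloy#5, alloy#14, alloy#9, alloy#6, alloy#11 — no chain reaches any other.
That is 11.

11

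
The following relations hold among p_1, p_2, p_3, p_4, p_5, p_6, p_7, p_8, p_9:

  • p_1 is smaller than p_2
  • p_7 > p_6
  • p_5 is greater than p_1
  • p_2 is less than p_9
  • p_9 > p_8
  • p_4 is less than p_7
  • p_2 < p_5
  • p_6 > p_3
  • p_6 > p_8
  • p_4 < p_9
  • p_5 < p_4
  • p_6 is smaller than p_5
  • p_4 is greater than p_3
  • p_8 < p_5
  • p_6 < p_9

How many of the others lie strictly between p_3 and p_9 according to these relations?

The relations place p_3 below p_9. An element lies strictly between them when it is forced above p_3 and also forced below p_9.
Above p_3: {p_6, p_5, p_4, p_7}. Below p_9: {p_1, p_8, p_2, p_6, p_5, p_4}.
Intersection: {p_6, p_5, p_4} — 3.

3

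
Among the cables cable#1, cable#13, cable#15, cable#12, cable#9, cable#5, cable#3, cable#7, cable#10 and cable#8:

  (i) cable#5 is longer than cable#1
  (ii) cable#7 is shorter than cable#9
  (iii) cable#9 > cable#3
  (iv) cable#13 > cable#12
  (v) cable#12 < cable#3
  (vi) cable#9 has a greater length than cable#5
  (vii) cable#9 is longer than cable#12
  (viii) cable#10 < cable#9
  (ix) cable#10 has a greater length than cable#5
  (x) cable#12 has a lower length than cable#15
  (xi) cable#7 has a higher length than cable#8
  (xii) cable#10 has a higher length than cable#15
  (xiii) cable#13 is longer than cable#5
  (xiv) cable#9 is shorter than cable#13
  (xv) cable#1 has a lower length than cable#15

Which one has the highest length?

cable#13

Chaining downward from cable#13: directly below it, cable#12, cable#5, cable#9; then cable#1, cable#3, cable#7, cable#10; then cable#8, cable#15.
That covers every other element, and nothing is given above cable#13, so cable#13 is the highest length.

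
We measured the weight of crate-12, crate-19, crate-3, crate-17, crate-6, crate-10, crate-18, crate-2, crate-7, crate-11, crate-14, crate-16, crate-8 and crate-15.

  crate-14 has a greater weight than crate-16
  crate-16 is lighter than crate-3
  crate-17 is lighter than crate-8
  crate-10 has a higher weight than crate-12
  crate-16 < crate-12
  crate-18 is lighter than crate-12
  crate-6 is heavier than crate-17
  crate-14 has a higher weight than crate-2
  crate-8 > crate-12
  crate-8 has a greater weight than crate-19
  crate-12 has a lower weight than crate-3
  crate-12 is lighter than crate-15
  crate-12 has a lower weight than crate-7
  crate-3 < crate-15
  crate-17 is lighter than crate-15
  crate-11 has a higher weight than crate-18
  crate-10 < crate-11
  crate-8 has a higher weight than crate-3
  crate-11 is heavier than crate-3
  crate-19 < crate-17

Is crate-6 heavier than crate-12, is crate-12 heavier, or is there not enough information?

Following every chain through crate-12: above crate-12 we get crate-3, crate-8, crate-15, crate-7, crate-10, crate-11; below crate-12 we get crate-18, crate-16.
crate-6 is not reached, and no chain runs the other way from crate-6 to crate-12.
So the given relations leave the order of crate-12 and crate-6 undetermined.

undetermined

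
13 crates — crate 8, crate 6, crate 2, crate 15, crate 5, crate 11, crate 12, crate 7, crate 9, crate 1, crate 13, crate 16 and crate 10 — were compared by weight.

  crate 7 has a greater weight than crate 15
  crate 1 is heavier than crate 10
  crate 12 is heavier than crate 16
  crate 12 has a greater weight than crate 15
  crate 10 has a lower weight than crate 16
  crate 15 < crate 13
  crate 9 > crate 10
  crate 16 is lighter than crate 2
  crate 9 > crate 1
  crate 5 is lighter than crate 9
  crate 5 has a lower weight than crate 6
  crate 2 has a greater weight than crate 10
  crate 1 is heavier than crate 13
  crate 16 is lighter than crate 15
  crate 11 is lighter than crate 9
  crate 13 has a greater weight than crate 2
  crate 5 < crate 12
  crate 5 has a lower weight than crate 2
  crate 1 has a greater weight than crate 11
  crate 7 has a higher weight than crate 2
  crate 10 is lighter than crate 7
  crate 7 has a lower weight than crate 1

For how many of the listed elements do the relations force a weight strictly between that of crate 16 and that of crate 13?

Chaining upward from crate 16 reaches: crate 15, crate 2, crate 12, crate 7, crate 1, crate 9.
Chaining downward from crate 13 reaches: crate 10, crate 5, crate 15, crate 2.
Strictly between crate 16 and crate 13 are those in both lists: crate 15, crate 2 — 2 elements.

2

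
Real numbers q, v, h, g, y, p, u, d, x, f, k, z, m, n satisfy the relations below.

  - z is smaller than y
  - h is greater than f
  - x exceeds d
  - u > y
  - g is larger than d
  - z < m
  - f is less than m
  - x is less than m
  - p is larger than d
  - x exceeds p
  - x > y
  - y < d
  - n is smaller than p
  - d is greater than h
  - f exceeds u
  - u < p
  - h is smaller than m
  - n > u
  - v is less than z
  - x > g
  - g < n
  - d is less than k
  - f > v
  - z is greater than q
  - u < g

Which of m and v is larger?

v < z and z < y give v < y.
With y < u: v < z < y < u.
Then u < f extends the chain to f.
Then f < h extends the chain to h.
With h < d: v < z < y < u < f < h < d.
Then d < g extends the chain to g.
With g < n: v < z < y < u < f < h < d < g < n.
Then n < p extends the chain to p.
With p < x: v < z < y < u < f < h < d < g < n < p < x.
Then x < m extends the chain to m.
So v < m; m is the larger of the two.

m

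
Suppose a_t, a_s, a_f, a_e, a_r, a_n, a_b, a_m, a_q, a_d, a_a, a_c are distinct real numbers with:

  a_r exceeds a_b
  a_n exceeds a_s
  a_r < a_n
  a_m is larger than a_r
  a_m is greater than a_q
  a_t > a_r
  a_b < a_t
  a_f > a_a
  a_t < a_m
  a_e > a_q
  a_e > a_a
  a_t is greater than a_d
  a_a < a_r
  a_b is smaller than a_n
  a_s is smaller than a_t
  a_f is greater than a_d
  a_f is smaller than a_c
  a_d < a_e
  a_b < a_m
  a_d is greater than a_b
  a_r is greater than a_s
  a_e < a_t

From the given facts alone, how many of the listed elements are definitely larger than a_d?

Directly above a_d: a_f, a_e, a_t.
One step further: a_c, a_m (5 so far).
No other element is forced above a_d by the given relations, so the count is 5.

5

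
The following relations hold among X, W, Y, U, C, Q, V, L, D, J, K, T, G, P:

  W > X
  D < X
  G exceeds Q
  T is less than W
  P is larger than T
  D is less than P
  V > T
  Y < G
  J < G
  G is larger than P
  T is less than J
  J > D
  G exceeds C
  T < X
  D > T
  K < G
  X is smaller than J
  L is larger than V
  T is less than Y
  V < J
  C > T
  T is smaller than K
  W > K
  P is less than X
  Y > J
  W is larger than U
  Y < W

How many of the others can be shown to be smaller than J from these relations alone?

5

The elements the relations force below J are T, D, P, X, V — no chain reaches any other.
That is 5.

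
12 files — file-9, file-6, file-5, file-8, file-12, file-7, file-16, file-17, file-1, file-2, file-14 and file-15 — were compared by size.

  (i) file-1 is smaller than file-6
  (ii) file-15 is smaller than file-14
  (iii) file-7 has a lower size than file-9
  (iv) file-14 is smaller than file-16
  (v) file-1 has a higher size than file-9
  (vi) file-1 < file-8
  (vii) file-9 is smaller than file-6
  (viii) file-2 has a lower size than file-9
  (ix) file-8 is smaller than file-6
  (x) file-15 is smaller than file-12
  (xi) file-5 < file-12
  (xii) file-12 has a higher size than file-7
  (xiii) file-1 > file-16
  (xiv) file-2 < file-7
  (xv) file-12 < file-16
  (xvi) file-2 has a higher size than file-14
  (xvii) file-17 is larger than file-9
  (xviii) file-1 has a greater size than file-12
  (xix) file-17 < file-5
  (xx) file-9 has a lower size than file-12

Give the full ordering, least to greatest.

The consecutive links are each given: file-15 < file-14; file-14 < file-2; file-2 < file-7; file-7 < file-9; file-9 < file-17; file-17 < file-5; file-5 < file-12; file-12 < file-16; file-16 < file-1; file-1 < file-8; file-8 < file-6.

file-15 < file-14 < file-2 < file-7 < file-9 < file-17 < file-5 < file-12 < file-16 < file-1 < file-8 < file-6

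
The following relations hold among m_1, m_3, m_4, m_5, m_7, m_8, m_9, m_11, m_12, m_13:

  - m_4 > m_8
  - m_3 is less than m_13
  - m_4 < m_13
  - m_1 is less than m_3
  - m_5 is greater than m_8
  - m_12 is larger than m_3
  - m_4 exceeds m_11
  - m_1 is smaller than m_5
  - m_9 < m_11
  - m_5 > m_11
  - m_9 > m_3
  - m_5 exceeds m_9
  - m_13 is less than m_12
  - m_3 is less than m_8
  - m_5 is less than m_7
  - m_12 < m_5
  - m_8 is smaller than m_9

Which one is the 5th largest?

m_4

Piecing the relations together gives one ordering: m_1 < m_3 < m_8 < m_9 < m_11 < m_4 < m_13 < m_12 < m_5 < m_7.
The 5th largest is m_4.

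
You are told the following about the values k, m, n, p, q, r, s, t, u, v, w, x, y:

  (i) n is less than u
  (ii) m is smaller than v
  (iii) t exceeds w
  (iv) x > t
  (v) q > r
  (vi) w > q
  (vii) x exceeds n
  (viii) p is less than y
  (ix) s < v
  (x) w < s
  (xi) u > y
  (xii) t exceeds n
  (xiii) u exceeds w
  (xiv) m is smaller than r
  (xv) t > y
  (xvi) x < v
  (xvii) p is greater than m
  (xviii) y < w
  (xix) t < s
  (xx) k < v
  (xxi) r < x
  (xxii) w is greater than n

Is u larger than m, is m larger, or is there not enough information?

u

Following the relations from m: m < r < q < w < u.
So u is larger.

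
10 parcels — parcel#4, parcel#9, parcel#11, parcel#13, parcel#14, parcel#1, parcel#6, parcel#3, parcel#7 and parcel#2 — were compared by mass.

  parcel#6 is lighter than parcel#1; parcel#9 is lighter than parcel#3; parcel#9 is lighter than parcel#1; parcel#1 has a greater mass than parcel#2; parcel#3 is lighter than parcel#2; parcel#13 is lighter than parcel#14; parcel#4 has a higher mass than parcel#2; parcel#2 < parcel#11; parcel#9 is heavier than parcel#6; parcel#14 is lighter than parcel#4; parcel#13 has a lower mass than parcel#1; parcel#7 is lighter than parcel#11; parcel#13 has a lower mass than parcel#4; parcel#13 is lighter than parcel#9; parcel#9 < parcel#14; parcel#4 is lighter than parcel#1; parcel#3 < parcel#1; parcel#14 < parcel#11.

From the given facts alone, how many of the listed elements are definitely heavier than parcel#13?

From parcel#13 the given relations immediately reach parcel#9, parcel#14, parcel#4, parcel#1.
From those, parcel#3, parcel#11 — 6 in total.
From those, parcel#2 — 7 in total.
No other element is forced above parcel#13 by the given relations, so the count is 7.

7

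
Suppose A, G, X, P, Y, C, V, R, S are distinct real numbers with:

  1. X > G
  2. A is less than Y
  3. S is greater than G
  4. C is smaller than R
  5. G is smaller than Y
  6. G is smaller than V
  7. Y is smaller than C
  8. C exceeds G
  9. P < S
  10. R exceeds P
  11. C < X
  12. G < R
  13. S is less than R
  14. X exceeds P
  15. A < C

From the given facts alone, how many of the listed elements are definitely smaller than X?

The elements the relations force below X are G, A, P, Y, C — no chain reaches any other.
That is 5.

5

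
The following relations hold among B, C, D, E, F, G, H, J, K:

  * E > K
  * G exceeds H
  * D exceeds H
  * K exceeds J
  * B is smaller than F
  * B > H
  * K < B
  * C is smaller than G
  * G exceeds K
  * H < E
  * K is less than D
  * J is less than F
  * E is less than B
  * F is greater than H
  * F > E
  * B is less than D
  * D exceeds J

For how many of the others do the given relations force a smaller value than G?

4

From G the given relations immediately reach H, K, C.
From those, J — 4 in total.
Nothing else is reachable below G; 4 in all.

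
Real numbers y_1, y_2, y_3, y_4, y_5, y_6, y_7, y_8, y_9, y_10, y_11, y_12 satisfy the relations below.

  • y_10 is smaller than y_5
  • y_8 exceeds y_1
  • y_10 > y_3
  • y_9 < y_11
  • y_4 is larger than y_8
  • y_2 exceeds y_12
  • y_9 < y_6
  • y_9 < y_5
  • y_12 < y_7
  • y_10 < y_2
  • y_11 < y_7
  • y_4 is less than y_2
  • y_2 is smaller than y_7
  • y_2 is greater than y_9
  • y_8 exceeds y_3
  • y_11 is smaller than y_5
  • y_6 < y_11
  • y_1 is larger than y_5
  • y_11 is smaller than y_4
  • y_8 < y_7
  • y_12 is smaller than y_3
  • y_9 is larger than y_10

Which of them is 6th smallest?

y_11

Piecing the relations together gives one ordering: y_12 < y_3 < y_10 < y_9 < y_6 < y_11 < y_5 < y_1 < y_8 < y_4 < y_2 < y_7.
Counting 6 from the smallest end gives y_11.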